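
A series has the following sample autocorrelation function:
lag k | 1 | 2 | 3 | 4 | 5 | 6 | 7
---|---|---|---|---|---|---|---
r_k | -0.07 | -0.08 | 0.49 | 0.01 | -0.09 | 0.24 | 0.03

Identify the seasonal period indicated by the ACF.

The largest autocorrelation is r_3 = 0.49, with a weaker echo at lag 6 (0.24); the remaining lags stay at or below 0.03.
The dominant spike at lag 3 indicates a seasonal period of 3.

3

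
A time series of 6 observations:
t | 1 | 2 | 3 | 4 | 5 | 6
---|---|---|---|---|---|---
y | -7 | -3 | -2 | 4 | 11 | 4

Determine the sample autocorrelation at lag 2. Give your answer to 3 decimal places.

Mean ȳ = (-7 − 3 − 2 + 4 + 11 + 4)/6 = 1.1667
Σ(y_t−ȳ)(y_{t+2}−ȳ) = (25.8611) + (-11.8056) + (-31.1389) + (8.0278) = -9.0556
Denominator Σ(y_t−ȳ)² = 206.8333
r_2 = -9.0556 / 206.8333 = -0.044

-0.044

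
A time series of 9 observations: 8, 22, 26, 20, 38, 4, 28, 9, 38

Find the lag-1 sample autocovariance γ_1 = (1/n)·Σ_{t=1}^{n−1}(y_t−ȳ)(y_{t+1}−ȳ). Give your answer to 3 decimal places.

Mean ȳ = (8 + 22 + 26 + 20 + 38 + 4 + 28 + 9 + 38)/9 = 21.4444
Σ_{t=1}^{8}(y_t−ȳ)(y_{t+1}−ȳ) = -726.1975
γ_1 = -726.1975 / 9 = -80.689

-80.689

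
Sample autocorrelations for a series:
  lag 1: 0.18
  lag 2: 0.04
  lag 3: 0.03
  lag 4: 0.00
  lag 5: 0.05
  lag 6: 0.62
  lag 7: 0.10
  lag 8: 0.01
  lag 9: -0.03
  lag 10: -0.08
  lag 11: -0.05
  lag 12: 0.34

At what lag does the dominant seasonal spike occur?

6

The largest autocorrelation is r_6 = 0.62, with a weaker echo at lag 12 (0.34); the remaining lags stay at or below 0.18.
The dominant spike at lag 6 indicates a seasonal period of 6.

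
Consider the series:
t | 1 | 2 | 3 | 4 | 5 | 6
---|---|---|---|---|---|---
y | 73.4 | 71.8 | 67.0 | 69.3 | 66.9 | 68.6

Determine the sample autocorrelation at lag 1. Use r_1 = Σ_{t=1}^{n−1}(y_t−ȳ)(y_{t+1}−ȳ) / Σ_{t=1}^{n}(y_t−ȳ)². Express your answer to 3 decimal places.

0.192

Mean ȳ = (73.4 + 71.8 + 67.0 + 69.3 + 66.9 + 68.6)/6 = 69.5000
Σ(y_t−ȳ)(y_{t+1}−ȳ) = (8.9700) + (-5.7500) + (0.5000) + (0.5200) + (2.3400) = 6.5800
Denominator Σ(y_t−ȳ)² = 34.3600
r_1 = 6.5800 / 34.3600 = 0.192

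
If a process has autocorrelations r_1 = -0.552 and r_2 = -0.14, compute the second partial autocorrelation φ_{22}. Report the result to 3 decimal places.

φ_{22} = (r_2 − r_1²) / (1 − r_1²)
r_1² = (-0.552)² = 0.304704
Numerator = -0.14 − 0.3047 = -0.4447; denominator = 1 − 0.3047 = 0.6953
φ_{22} = -0.4447 / 0.6953 = -0.640

-0.640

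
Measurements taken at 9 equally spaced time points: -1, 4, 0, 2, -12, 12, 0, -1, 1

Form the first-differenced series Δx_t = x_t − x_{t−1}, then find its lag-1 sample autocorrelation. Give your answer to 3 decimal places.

-0.693

First differences Δx: 5, -4, 2, -14, 24, -12, -1, 2
Mean of differences = 0.2500
Numerator Σ(Δx_t−Δx̄)(Δx_{t+1}−Δx̄) = -668.8125
Denominator Σ(Δx_t−Δx̄)² = 965.5000
r_1(Δx) = -668.8125 / 965.5000 = -0.693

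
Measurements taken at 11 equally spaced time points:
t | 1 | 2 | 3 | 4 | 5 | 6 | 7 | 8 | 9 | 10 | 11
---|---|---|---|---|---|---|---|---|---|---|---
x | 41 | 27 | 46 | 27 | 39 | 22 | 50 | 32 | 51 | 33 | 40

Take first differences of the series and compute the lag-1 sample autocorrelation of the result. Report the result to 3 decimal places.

First differences Δx: -14, 19, -19, 12, -17, 28, -18, 19, -18, 7
Mean of differences = -0.1000
Numerator Σ(Δx_t−Δx̄)(Δx_{t+1}−Δx̄) = -2848.4100
Denominator Σ(Δx_t−Δx̄)² = 3192.9000
r_1(Δx) = -2848.4100 / 3192.9000 = -0.892

-0.892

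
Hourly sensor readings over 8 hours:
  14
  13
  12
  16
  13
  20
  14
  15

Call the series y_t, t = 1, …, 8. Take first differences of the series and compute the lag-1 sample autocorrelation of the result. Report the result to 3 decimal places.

First differences Δy: -1, -1, 4, -3, 7, -6, 1
Mean of differences = 0.1429
Numerator Σ(Δy_t−Δȳ)(Δy_{t+1}−Δȳ) = -84.1633
Denominator Σ(Δy_t−Δȳ)² = 112.8571
r_1(Δy) = -84.1633 / 112.8571 = -0.746

-0.746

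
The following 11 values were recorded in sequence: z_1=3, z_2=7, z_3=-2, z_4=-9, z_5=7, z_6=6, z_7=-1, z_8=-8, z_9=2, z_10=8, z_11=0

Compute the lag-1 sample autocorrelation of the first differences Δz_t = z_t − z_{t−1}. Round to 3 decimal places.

-0.147

First differences Δz: 4, -9, -7, 16, -1, -7, -7, 10, 6, -8
Mean of differences = -0.3000
Numerator Σ(Δz_t−Δz̄)(Δz_{t+1}−Δz̄) = -102.7900
Denominator Σ(Δz_t−Δz̄)² = 700.1000
r_1(Δz) = -102.7900 / 700.1000 = -0.147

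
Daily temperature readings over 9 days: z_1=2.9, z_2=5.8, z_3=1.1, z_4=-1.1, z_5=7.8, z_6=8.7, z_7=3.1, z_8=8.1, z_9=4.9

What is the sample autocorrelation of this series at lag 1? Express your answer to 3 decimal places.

Mean z̄ = (2.9 + 5.8 + 1.1 − 1.1 + 7.8 + 8.7 + 3.1 + 8.1 + 4.9)/9 = 4.5889
Numerator Σ_{t=1}^{8}(z_t−z̄)(z_{t+1}−z̄) = -1.7457
Denominator Σ(z_t−z̄)² = 90.7089
r_1 = -1.7457 / 90.7089 = -0.019

-0.019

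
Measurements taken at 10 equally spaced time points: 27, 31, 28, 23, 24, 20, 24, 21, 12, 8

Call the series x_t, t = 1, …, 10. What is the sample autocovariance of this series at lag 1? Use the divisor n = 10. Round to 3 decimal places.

24.836

Mean x̄ = (27 + 31 + 28 + 23 + 24 + 20 + 24 + 21 + 12 + 8)/10 = 21.8000
Σ_{t=1}^{9}(x_t−x̄)(x_{t+1}−x̄) = 248.3600
γ_1 = 248.3600 / 10 = 24.836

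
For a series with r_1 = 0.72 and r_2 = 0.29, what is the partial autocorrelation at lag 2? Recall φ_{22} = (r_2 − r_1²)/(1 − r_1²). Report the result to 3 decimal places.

φ_{22} = (r_2 − r_1²) / (1 − r_1²)
r_1² = (0.72)² = 0.5184
Numerator = 0.29 − 0.5184 = -0.2284; denominator = 1 − 0.5184 = 0.4816
φ_{22} = -0.2284 / 0.4816 = -0.474

-0.474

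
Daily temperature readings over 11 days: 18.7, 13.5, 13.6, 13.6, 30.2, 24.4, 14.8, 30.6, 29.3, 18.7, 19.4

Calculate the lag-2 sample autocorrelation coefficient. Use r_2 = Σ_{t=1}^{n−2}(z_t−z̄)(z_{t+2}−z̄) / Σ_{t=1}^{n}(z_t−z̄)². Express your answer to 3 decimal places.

-0.272

Mean z̄ = (18.7 + 13.5 + 13.6 + 13.6 + 30.2 + 24.4 + 14.8 + 30.6 + 29.3 + 18.7 + 19.4)/11 = 20.6182
Numerator Σ_{t=1}^{9}(z_t−z̄)(z_{t+2}−z̄) = -128.6043
Denominator Σ(z_t−z̄)² = 472.9964
r_2 = -128.6043 / 472.9964 = -0.272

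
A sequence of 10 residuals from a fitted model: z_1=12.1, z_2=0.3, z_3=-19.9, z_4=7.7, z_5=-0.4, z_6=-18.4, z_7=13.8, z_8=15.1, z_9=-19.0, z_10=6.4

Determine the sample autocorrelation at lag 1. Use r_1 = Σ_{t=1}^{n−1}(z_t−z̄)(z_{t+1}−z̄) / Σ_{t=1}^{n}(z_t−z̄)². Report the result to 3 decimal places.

-0.347

Mean z̄ = (12.1 + 0.3 − 19.9 + 7.7 − 0.4 − 18.4 + 13.8 + 15.1 − 19.0 + 6.4)/10 = -0.2300
Numerator Σ_{t=1}^{9}(z_t−z̄)(z_{t+1}−z̄) = -610.1669
Denominator Σ(z_t−z̄)² = 1760.4010
r_1 = -610.1669 / 1760.4010 = -0.347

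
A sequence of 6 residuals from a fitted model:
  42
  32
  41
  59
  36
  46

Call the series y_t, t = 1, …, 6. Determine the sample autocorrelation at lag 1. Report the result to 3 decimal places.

Mean ȳ = (42 + 32 + 41 + 59 + 36 + 46)/6 = 42.6667
Deviations from mean: -0.6667, -10.6667, -1.6667, 16.3333, -6.6667, 3.3333
Σ(y_t−ȳ)(y_{t+1}−ȳ) = (7.1111) + (17.7778) + (-27.2222) + (-108.8889) + (-22.2222) = -133.4444
Denominator Σ(y_t−ȳ)² = 439.3333
r_1 = -133.4444 / 439.3333 = -0.304

-0.304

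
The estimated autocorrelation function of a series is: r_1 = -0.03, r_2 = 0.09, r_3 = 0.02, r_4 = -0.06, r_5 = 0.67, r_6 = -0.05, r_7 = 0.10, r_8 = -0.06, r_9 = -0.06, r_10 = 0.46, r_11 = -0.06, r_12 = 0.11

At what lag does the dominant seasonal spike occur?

5

The largest autocorrelation is r_5 = 0.67, with a weaker echo at lag 10 (0.46); the remaining lags stay at or below 0.11.
The dominant spike at lag 5 indicates a seasonal period of 5.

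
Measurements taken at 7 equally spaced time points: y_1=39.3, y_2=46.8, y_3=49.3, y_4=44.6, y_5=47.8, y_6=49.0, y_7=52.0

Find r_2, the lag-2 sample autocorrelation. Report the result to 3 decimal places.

Mean ȳ = (39.3 + 46.8 + 49.3 + 44.6 + 47.8 + 49.0 + 52.0)/7 = 46.9714
Deviations from mean: -7.6714, -0.1714, 2.3286, -2.3714, 0.8286, 2.0286, 5.0286
Numerator Σ_{t=1}^{5}(y_t−ȳ)(y_{t+2}−ȳ) = -16.1716
Denominator Σ(y_t−ȳ)² = 100.0143
r_2 = -16.1716 / 100.0143 = -0.162

-0.162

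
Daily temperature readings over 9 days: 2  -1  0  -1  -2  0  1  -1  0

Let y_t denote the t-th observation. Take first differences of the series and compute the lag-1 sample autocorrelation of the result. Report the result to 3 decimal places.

First differences Δy: -3, 1, -1, -1, 2, 1, -2, 1
Mean of differences = -0.2500
Numerator Σ(Δy_t−Δȳ)(Δy_{t+1}−Δȳ) = -7.0625
Denominator Σ(Δy_t−Δȳ)² = 21.5000
r_1(Δy) = -7.0625 / 21.5000 = -0.328

-0.328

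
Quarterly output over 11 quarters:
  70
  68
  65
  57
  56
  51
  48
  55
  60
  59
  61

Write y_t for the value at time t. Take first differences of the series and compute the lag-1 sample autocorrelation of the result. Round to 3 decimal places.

0.307

First differences Δy: -2, -3, -8, -1, -5, -3, 7, 5, -1, 2
Mean of differences = -0.9000
Numerator Σ(Δy_t−Δȳ)(Δy_{t+1}−Δȳ) = 56.0900
Denominator Σ(Δy_t−Δȳ)² = 182.9000
r_1(Δy) = 56.0900 / 182.9000 = 0.307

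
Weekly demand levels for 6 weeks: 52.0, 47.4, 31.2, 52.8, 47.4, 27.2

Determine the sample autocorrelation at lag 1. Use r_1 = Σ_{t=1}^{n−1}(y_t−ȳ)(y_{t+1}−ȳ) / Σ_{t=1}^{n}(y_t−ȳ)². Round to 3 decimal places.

Mean ȳ = (52.0 + 47.4 + 31.2 + 52.8 + 47.4 + 27.2)/6 = 43.0000
Deviations from mean: 9.0000, 4.4000, -11.8000, 9.8000, 4.4000, -15.8000
Σ(y_t−ȳ)(y_{t+1}−ȳ) = (39.6000) + (-51.9200) + (-115.6400) + (43.1200) + (-69.5200) = -154.3600
Denominator Σ(y_t−ȳ)² = 604.6400
r_1 = -154.3600 / 604.6400 = -0.255

-0.255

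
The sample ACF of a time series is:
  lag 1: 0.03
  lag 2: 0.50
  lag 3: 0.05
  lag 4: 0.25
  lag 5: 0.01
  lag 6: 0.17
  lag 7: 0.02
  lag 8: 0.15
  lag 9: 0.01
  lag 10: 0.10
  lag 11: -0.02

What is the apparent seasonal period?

2

The largest autocorrelation is r_2 = 0.50, with weaker echoes at lags 4 (0.25), 6 (0.17) and 8 (0.15); the remaining lags stay at or below 0.10.
The dominant spike at lag 2 indicates a seasonal period of 2.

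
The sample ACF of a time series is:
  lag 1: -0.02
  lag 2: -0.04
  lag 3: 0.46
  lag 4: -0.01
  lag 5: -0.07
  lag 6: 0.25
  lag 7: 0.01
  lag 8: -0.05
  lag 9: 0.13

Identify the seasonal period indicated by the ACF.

The largest autocorrelation is r_3 = 0.46, with a weaker echo at lag 6 (0.25); the remaining lags stay at or below 0.13.
The dominant spike at lag 3 indicates a seasonal period of 3.

3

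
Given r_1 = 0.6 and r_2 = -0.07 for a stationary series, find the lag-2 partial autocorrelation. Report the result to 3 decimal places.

-0.672

φ_{22} = (r_2 − r_1²) / (1 − r_1²)
r_1² = (0.6)² = 0.36
Numerator = -0.07 − 0.3600 = -0.4300; denominator = 1 − 0.3600 = 0.6400
φ_{22} = -0.4300 / 0.6400 = -0.672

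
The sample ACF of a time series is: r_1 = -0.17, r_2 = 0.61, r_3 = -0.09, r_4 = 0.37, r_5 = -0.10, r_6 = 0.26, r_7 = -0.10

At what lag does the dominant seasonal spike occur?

The largest autocorrelation is r_2 = 0.61, with weaker echoes at lags 4 (0.37) and 6 (0.26); the remaining lags stay at or below -0.09.
The dominant spike at lag 2 indicates a seasonal period of 2.

2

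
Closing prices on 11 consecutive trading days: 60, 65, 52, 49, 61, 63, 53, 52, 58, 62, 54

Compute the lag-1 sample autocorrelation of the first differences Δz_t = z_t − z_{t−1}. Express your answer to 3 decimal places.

-0.114

First differences Δz: 5, -13, -3, 12, 2, -10, -1, 6, 4, -8
Mean of differences = -0.6000
Numerator Σ(Δz_t−Δz̄)(Δz_{t+1}−Δz̄) = -64.1600
Denominator Σ(Δz_t−Δz̄)² = 564.4000
r_1(Δz) = -64.1600 / 564.4000 = -0.114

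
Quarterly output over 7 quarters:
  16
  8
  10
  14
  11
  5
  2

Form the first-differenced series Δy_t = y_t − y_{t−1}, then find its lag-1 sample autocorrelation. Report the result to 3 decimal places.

First differences Δy: -8, 2, 4, -3, -6, -3
Mean of differences = -2.3333
Numerator Σ(Δy_t−Δȳ)(Δy_{t+1}−Δȳ) = 3.5556
Denominator Σ(Δy_t−Δȳ)² = 105.3333
r_1(Δy) = 3.5556 / 105.3333 = 0.034

0.034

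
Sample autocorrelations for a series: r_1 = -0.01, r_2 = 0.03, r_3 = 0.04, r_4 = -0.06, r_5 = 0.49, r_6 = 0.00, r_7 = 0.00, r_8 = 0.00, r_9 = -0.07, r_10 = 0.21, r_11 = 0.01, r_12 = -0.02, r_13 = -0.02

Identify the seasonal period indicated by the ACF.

The largest autocorrelation is r_5 = 0.49, with a weaker echo at lag 10 (0.21); the remaining lags stay at or below 0.04.
The dominant spike at lag 5 indicates a seasonal period of 5.

5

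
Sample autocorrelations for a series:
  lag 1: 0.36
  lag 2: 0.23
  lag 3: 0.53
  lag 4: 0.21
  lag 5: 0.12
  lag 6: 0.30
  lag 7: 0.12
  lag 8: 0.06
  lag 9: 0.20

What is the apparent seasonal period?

3

The largest autocorrelation is r_3 = 0.53; the remaining lags stay at or below 0.36. The elevated value at lag 1 (0.36), dropping to 0.23 at lag 2, reflects decaying short-term dependence rather than seasonality.
The dominant spike at lag 3 indicates a seasonal period of 3.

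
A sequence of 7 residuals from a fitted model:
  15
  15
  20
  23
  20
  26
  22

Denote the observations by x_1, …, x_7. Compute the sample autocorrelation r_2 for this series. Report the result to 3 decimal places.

Mean x̄ = (15 + 15 + 20 + 23 + 20 + 26 + 22)/7 = 20.1429
Σ(x_t−x̄)(x_{t+2}−x̄) = (0.7347) + (-14.6939) + (0.0204) + (16.7347) + (-0.2653) = 2.5306
Denominator Σ(x_t−x̄)² = 98.8571
r_2 = 2.5306 / 98.8571 = 0.026

0.026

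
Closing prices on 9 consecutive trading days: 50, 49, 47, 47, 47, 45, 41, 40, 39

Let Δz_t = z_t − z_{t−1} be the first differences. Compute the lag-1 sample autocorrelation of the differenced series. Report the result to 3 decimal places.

First differences Δz: -1, -2, 0, 0, -2, -4, -1, -1
Mean of differences = -1.3750
Numerator Σ(Δz_t−Δz̄)(Δz_{t+1}−Δz̄) = 0.7344
Denominator Σ(Δz_t−Δz̄)² = 11.8750
r_1(Δz) = 0.7344 / 11.8750 = 0.062

0.062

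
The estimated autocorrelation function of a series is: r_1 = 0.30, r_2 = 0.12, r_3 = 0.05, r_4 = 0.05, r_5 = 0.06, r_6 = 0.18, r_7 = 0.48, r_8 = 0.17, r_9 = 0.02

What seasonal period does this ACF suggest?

The largest autocorrelation is r_7 = 0.48; the remaining lags stay at or below 0.30. The elevated value at lag 1 (0.30), dropping to 0.12 at lag 2, reflects decaying short-term dependence rather than seasonality.
The dominant spike at lag 7 indicates a seasonal period of 7.

7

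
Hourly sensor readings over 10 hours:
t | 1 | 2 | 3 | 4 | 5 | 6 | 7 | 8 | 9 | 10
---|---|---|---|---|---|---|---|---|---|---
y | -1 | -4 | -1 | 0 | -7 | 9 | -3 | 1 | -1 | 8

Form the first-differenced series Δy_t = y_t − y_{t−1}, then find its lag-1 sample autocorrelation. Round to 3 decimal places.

-0.705

First differences Δy: -3, 3, 1, -7, 16, -12, 4, -2, 9
Mean of differences = 1.0000
Numerator Σ(Δy_t−Δȳ)(Δy_{t+1}−Δȳ) = -395.0000
Denominator Σ(Δy_t−Δȳ)² = 560.0000
r_1(Δy) = -395.0000 / 560.0000 = -0.705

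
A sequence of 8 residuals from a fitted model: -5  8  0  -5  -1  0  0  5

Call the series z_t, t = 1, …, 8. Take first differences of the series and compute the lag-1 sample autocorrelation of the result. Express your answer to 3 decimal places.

-0.247

First differences Δz: 13, -8, -5, 4, 1, 0, 5
Mean of differences = 1.4286
Numerator Σ(Δz_t−Δz̄)(Δz_{t+1}−Δz̄) = -70.6122
Denominator Σ(Δz_t−Δz̄)² = 285.7143
r_1(Δz) = -70.6122 / 285.7143 = -0.247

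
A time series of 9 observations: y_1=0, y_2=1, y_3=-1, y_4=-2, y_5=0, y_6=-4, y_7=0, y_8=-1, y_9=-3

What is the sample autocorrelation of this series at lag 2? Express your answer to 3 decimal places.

-0.012

Mean ȳ = (0 + 1 − 1 − 2 + 0 − 4 + 0 − 1 − 3)/9 = -1.1111
Σ(y_t−ȳ)(y_{t+2}−ȳ) = (0.1235) + (-1.8765) + (0.1235) + (2.5679) + (1.2346) + (-0.3210) + (-2.0988) = -0.2469
Denominator Σ(y_t−ȳ)² = 20.8889
r_2 = -0.2469 / 20.8889 = -0.012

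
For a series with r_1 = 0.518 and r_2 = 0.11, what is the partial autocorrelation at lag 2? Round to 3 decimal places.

φ_{22} = (r_2 − r_1²) / (1 − r_1²)
r_1² = (0.518)² = 0.268324
Numerator = 0.11 − 0.2683 = -0.1583; denominator = 1 − 0.2683 = 0.7317
φ_{22} = -0.1583 / 0.7317 = -0.216

-0.216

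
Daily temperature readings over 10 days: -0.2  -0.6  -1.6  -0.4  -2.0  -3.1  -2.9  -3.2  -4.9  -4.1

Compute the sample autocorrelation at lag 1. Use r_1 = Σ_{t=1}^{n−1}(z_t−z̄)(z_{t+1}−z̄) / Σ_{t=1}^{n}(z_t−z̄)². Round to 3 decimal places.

Mean z̄ = (-0.2 − 0.6 − 1.6 − 0.4 − 2.0 − 3.1 − 2.9 − 3.2 − 4.9 − 4.1)/10 = -2.3000
Numerator Σ_{t=1}^{9}(z_t−z̄)(z_{t+1}−z̄) = 14.4600
Denominator Σ(z_t−z̄)² = 23.3000
r_1 = 14.4600 / 23.3000 = 0.621

0.621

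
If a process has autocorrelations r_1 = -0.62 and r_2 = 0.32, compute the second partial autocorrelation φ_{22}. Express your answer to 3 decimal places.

-0.105

φ_{22} = (r_2 − r_1²) / (1 − r_1²)
r_1² = (-0.62)² = 0.3844
Numerator = 0.32 − 0.3844 = -0.0644; denominator = 1 − 0.3844 = 0.6156
φ_{22} = -0.0644 / 0.6156 = -0.105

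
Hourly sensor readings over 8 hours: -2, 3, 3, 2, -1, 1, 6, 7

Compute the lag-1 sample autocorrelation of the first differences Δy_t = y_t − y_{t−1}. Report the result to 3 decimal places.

First differences Δy: 5, 0, -1, -3, 2, 5, 1
Mean of differences = 1.2857
Numerator Σ(Δy_t−Δȳ)(Δy_{t+1}−Δȳ) = 6.4898
Denominator Σ(Δy_t−Δȳ)² = 53.4286
r_1(Δy) = 6.4898 / 53.4286 = 0.121

0.121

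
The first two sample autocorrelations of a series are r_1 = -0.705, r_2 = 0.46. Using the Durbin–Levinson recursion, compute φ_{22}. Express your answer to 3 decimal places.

-0.074

φ_{22} = (r_2 − r_1²) / (1 − r_1²)
r_1² = (-0.705)² = 0.497025
Numerator = 0.46 − 0.4970 = -0.0370; denominator = 1 − 0.4970 = 0.5030
φ_{22} = -0.0370 / 0.5030 = -0.074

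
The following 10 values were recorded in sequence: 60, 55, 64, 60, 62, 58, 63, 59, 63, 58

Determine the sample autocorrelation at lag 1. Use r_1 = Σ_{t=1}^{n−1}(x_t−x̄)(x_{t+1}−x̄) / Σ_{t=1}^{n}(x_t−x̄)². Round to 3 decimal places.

-0.598

Mean x̄ = (60 + 55 + 64 + 60 + 62 + 58 + 63 + 59 + 63 + 58)/10 = 60.2000
Numerator Σ_{t=1}^{9}(x_t−x̄)(x_{t+1}−x̄) = -42.8400
Denominator Σ(x_t−x̄)² = 71.6000
r_1 = -42.8400 / 71.6000 = -0.598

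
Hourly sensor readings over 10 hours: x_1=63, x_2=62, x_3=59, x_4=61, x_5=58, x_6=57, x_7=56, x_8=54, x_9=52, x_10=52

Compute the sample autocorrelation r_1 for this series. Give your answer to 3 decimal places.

Mean x̄ = (63 + 62 + 59 + 61 + 58 + 57 + 56 + 54 + 52 + 52)/10 = 57.4000
Numerator Σ_{t=1}^{9}(x_t−x̄)(x_{t+1}−x̄) = 93.6400
Denominator Σ(x_t−x̄)² = 140.4000
r_1 = 93.6400 / 140.4000 = 0.667

0.667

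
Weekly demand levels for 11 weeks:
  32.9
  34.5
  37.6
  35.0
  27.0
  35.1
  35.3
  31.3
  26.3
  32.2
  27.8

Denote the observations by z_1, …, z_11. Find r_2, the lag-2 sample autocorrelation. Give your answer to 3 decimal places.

-0.147

Mean z̄ = (32.9 + 34.5 + 37.6 + 35.0 + 27.0 + 35.1 + 35.3 + 31.3 + 26.3 + 32.2 + 27.8)/11 = 32.2727
Numerator Σ_{t=1}^{9}(z_t−z̄)(z_{t+2}−z̄) = -20.9706
Denominator Σ(z_t−z̄)² = 142.7618
r_2 = -20.9706 / 142.7618 = -0.147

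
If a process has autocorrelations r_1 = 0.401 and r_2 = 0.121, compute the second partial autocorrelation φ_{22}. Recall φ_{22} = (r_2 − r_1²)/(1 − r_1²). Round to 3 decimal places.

φ_{22} = (r_2 − r_1²) / (1 − r_1²)
r_1² = (0.401)² = 0.160801
Numerator = 0.121 − 0.1608 = -0.0398; denominator = 1 − 0.1608 = 0.8392
φ_{22} = -0.0398 / 0.8392 = -0.047

-0.047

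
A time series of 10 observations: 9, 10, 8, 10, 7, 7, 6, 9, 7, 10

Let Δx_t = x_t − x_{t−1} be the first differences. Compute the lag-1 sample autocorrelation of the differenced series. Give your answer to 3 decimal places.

-0.652

First differences Δx: 1, -2, 2, -3, 0, -1, 3, -2, 3
Mean of differences = 0.1111
Numerator Σ(Δx_t−Δx̄)(Δx_{t+1}−Δx̄) = -26.6790
Denominator Σ(Δx_t−Δx̄)² = 40.8889
r_1(Δx) = -26.6790 / 40.8889 = -0.652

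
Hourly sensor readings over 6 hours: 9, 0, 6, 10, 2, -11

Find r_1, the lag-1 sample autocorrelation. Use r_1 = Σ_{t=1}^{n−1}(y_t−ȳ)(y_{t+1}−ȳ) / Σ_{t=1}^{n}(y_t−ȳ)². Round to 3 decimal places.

Mean ȳ = (9 + 0 + 6 + 10 + 2 − 11)/6 = 2.6667
Deviations from mean: 6.3333, -2.6667, 3.3333, 7.3333, -0.6667, -13.6667
Σ(y_t−ȳ)(y_{t+1}−ȳ) = (-16.8889) + (-8.8889) + (24.4444) + (-4.8889) + (9.1111) = 2.8889
Denominator Σ(y_t−ȳ)² = 299.3333
r_1 = 2.8889 / 299.3333 = 0.010

0.010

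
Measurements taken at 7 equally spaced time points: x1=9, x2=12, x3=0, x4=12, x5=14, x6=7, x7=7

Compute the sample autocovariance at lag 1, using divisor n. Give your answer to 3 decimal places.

-6.440

Mean x̄ = (9 + 12 + 0 + 12 + 14 + 7 + 7)/7 = 8.7143
Σ_{t=1}^{6}(x_t−x̄)(x_{t+1}−x̄) = -45.0816
γ_1 = -45.0816 / 7 = -6.440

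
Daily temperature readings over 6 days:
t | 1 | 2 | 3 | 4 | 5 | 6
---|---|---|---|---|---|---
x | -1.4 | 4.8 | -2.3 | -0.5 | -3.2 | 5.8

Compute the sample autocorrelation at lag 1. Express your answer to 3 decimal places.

-0.457

Mean x̄ = (-1.4 + 4.8 − 2.3 − 0.5 − 3.2 + 5.8)/6 = 0.5333
Deviations from mean: -1.9333, 4.2667, -2.8333, -1.0333, -3.7333, 5.2667
Σ(x_t−x̄)(x_{t+1}−x̄) = (-8.2489) + (-12.0889) + (2.9278) + (3.8578) + (-19.6622) = -33.2144
Denominator Σ(x_t−x̄)² = 72.7133
r_1 = -33.2144 / 72.7133 = -0.457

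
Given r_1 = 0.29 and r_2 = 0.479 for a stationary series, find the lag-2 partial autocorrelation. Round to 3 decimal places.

φ_{22} = (r_2 − r_1²) / (1 − r_1²)
r_1² = (0.29)² = 0.0841
Numerator = 0.479 − 0.0841 = 0.3949; denominator = 1 − 0.0841 = 0.9159
φ_{22} = 0.3949 / 0.9159 = 0.431

0.431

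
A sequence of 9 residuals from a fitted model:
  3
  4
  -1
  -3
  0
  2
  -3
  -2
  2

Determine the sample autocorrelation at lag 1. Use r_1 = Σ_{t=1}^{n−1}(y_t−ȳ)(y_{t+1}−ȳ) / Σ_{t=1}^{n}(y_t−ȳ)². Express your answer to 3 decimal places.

0.137

Mean ȳ = (3 + 4 − 1 − 3 + 0 + 2 − 3 − 2 + 2)/9 = 0.2222
Numerator Σ_{t=1}^{8}(y_t−ȳ)(y_{t+1}−ȳ) = 7.6173
Denominator Σ(y_t−ȳ)² = 55.5556
r_1 = 7.6173 / 55.5556 = 0.137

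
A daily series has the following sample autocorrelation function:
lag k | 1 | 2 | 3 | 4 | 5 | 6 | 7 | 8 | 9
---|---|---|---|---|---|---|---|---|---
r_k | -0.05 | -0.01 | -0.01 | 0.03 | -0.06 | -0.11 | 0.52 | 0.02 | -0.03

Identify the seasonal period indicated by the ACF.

The largest autocorrelation is r_7 = 0.52; the remaining lags stay at or below 0.03.
The dominant spike at lag 7 indicates a seasonal period of 7.

7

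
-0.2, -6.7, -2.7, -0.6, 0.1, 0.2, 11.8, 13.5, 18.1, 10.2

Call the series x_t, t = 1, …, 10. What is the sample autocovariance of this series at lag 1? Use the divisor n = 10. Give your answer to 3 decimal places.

44.527

Mean x̄ = (-0.2 − 6.7 − 2.7 − 0.6 + 0.1 + 0.2 + 11.8 + 13.5 + 18.1 + 10.2)/10 = 4.3700
Σ_{t=1}^{9}(x_t−x̄)(x_{t+1}−x̄) = 445.2741
γ_1 = 445.2741 / 10 = 44.527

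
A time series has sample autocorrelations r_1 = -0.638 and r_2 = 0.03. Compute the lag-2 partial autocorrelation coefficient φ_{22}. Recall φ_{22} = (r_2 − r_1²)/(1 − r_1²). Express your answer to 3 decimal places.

φ_{22} = (r_2 − r_1²) / (1 − r_1²)
r_1² = (-0.638)² = 0.407044
Numerator = 0.03 − 0.4070 = -0.3770; denominator = 1 − 0.4070 = 0.5930
φ_{22} = -0.3770 / 0.5930 = -0.636

-0.636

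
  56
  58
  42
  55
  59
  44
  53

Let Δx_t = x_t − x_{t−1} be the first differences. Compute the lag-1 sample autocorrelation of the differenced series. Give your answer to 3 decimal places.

-0.521

First differences Δx: 2, -16, 13, 4, -15, 9
Mean of differences = -0.5000
Numerator Σ(Δx_t−Δx̄)(Δx_{t+1}−Δx̄) = -390.2500
Denominator Σ(Δx_t−Δx̄)² = 749.5000
r_1(Δx) = -390.2500 / 749.5000 = -0.521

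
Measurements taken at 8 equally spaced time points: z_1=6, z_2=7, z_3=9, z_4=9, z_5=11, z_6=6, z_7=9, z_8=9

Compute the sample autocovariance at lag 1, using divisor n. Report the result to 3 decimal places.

Mean z̄ = (6 + 7 + 9 + 9 + 11 + 6 + 9 + 9)/8 = 8.2500
Σ_{t=1}^{7}(z_t−z̄)(z_{t+1}−z̄) = -2.8125
γ_1 = -2.8125 / 8 = -0.352

-0.352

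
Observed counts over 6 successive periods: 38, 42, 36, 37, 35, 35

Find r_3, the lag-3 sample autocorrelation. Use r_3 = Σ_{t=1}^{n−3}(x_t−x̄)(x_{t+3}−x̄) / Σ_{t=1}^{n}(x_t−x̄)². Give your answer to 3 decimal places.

-0.232

Mean x̄ = (38 + 42 + 36 + 37 + 35 + 35)/6 = 37.1667
Deviations from mean: 0.8333, 4.8333, -1.1667, -0.1667, -2.1667, -2.1667
Σ(x_t−x̄)(x_{t+3}−x̄) = (-0.1389) + (-10.4722) + (2.5278) = -8.0833
Denominator Σ(x_t−x̄)² = 34.8333
r_3 = -8.0833 / 34.8333 = -0.232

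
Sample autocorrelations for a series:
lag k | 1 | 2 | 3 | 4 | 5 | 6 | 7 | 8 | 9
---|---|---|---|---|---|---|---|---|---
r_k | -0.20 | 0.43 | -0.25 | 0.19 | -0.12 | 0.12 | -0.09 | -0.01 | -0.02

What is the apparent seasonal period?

2

The largest autocorrelation is r_2 = 0.43, with a weaker echo at lag 4 (0.19); the remaining lags stay at or below 0.12.
The dominant spike at lag 2 indicates a seasonal period of 2.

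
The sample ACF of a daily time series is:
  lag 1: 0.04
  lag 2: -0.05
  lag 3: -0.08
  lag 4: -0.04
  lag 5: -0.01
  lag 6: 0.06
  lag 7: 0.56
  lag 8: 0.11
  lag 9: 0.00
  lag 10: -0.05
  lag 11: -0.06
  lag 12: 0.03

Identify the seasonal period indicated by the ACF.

7

The largest autocorrelation is r_7 = 0.56; the remaining lags stay at or below 0.11.
The dominant spike at lag 7 indicates a seasonal period of 7.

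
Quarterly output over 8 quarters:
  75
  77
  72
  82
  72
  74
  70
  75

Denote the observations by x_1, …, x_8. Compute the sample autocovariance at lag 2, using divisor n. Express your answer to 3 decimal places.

Mean x̄ = (75 + 77 + 72 + 82 + 72 + 74 + 70 + 75)/8 = 74.6250
Σ_{t=1}^{6}(x_t−x̄)(x_{t+2}−x̄) = 30.7188
γ_2 = 30.7188 / 8 = 3.840

3.840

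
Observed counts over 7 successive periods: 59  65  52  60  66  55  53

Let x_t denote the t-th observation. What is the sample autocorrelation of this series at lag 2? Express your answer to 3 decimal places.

Mean x̄ = (59 + 65 + 52 + 60 + 66 + 55 + 53)/7 = 58.5714
Deviations from mean: 0.4286, 6.4286, -6.5714, 1.4286, 7.4286, -3.5714, -5.5714
Σ(x_t−x̄)(x_{t+2}−x̄) = (-2.8163) + (9.1837) + (-48.8163) + (-5.1020) + (-41.3878) = -88.9388
Denominator Σ(x_t−x̄)² = 185.7143
r_2 = -88.9388 / 185.7143 = -0.479

-0.479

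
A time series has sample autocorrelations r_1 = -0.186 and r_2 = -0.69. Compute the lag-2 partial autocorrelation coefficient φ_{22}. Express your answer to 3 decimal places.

φ_{22} = (r_2 − r_1²) / (1 − r_1²)
r_1² = (-0.186)² = 0.034596
Numerator = -0.69 − 0.0346 = -0.7246; denominator = 1 − 0.0346 = 0.9654
φ_{22} = -0.7246 / 0.9654 = -0.751

-0.751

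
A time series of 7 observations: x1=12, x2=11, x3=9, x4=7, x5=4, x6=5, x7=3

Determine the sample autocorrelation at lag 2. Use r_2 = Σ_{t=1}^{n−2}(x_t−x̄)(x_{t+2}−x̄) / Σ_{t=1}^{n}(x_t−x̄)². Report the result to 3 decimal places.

Mean x̄ = (12 + 11 + 9 + 7 + 4 + 5 + 3)/7 = 7.2857
Deviations from mean: 4.7143, 3.7143, 1.7143, -0.2857, -3.2857, -2.2857, -4.2857
Σ(x_t−x̄)(x_{t+2}−x̄) = (8.0816) + (-1.0612) + (-5.6327) + (0.6531) + (14.0816) = 16.1224
Denominator Σ(x_t−x̄)² = 73.4286
r_2 = 16.1224 / 73.4286 = 0.220

0.220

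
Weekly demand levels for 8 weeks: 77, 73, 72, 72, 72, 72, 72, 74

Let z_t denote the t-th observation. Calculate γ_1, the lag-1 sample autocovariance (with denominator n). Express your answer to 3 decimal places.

0.375

Mean z̄ = (77 + 73 + 72 + 72 + 72 + 72 + 72 + 74)/8 = 73.0000
Σ_{t=1}^{7}(z_t−z̄)(z_{t+1}−z̄) = 3.0000
γ_1 = 3.0000 / 8 = 0.375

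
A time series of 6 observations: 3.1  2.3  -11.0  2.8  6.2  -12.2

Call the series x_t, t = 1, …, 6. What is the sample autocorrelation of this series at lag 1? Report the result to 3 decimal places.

Mean x̄ = (3.1 + 2.3 − 11.0 + 2.8 + 6.2 − 12.2)/6 = -1.4667
Deviations from mean: 4.5667, 3.7667, -9.5333, 4.2667, 7.6667, -10.7333
Numerator Σ_{t=1}^{5}(x_t−x̄)(x_{t+1}−x̄) = -108.9611
Denominator Σ(x_t−x̄)² = 318.1133
r_1 = -108.9611 / 318.1133 = -0.343

-0.343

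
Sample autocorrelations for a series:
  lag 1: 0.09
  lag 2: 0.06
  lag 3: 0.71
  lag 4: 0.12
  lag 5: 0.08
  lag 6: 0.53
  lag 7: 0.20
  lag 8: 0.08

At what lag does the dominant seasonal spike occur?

3

The largest autocorrelation is r_3 = 0.71, with a weaker echo at lag 6 (0.53); the remaining lags stay at or below 0.20.
The dominant spike at lag 3 indicates a seasonal period of 3.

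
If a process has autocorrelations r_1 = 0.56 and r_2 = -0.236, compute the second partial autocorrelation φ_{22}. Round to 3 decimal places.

φ_{22} = (r_2 − r_1²) / (1 − r_1²)
r_1² = (0.56)² = 0.3136
Numerator = -0.236 − 0.3136 = -0.5496; denominator = 1 − 0.3136 = 0.6864
φ_{22} = -0.5496 / 0.6864 = -0.801

-0.801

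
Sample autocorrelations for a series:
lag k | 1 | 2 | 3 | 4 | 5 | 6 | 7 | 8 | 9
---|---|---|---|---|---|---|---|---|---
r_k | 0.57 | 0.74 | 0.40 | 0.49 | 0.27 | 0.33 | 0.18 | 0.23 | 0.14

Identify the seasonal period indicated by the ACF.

The largest autocorrelation is r_2 = 0.74; the remaining lags stay at or below 0.57.
The dominant spike at lag 2 indicates a seasonal period of 2.

2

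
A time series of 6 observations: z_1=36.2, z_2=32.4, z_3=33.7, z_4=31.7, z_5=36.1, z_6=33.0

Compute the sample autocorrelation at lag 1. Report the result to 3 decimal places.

Mean z̄ = (36.2 + 32.4 + 33.7 + 31.7 + 36.1 + 33.0)/6 = 33.8500
Deviations from mean: 2.3500, -1.4500, -0.1500, -2.1500, 2.2500, -0.8500
Numerator Σ_{t=1}^{5}(z_t−z̄)(z_{t+1}−z̄) = -9.6175
Denominator Σ(z_t−z̄)² = 18.0550
r_1 = -9.6175 / 18.0550 = -0.533

-0.533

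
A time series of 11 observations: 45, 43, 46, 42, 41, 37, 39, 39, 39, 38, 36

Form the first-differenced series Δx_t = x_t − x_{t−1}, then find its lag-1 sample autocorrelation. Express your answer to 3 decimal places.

-0.454

First differences Δx: -2, 3, -4, -1, -4, 2, 0, 0, -1, -2
Mean of differences = -0.9000
Numerator Σ(Δx_t−Δx̄)(Δx_{t+1}−Δx̄) = -21.3100
Denominator Σ(Δx_t−Δx̄)² = 46.9000
r_1(Δx) = -21.3100 / 46.9000 = -0.454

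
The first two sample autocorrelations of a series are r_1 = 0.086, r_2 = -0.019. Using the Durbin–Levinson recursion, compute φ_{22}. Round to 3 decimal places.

φ_{22} = (r_2 − r_1²) / (1 − r_1²)
r_1² = (0.086)² = 0.007396
Numerator = -0.019 − 0.0074 = -0.0264; denominator = 1 − 0.0074 = 0.9926
φ_{22} = -0.0264 / 0.9926 = -0.027

-0.027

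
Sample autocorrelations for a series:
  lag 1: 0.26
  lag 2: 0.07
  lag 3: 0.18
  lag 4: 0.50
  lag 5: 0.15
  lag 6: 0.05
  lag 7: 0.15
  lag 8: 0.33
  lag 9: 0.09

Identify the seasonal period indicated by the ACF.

The largest autocorrelation is r_4 = 0.50, with a weaker echo at lag 8 (0.33); the remaining lags stay at or below 0.26. The elevated value at lag 1 (0.26), dropping to 0.07 at lag 2, reflects decaying short-term dependence rather than seasonality.
The dominant spike at lag 4 indicates a seasonal period of 4.

4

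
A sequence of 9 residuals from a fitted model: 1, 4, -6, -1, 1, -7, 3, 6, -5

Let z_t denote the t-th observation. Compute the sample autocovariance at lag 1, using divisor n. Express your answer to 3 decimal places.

Mean z̄ = (1 + 4 − 6 − 1 + 1 − 7 + 3 + 6 − 5)/9 = -0.4444
Σ_{t=1}^{8}(z_t−z̄)(z_{t+1}−z̄) = -55.1975
γ_1 = -55.1975 / 9 = -6.133

-6.133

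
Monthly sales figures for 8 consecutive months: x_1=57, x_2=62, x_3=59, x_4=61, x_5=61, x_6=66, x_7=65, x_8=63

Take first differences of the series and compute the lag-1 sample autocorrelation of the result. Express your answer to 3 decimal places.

-0.434

First differences Δx: 5, -3, 2, 0, 5, -1, -2
Mean of differences = 0.8571
Numerator Σ(Δx_t−Δx̄)(Δx_{t+1}−Δx̄) = -27.3061
Denominator Σ(Δx_t−Δx̄)² = 62.8571
r_1(Δx) = -27.3061 / 62.8571 = -0.434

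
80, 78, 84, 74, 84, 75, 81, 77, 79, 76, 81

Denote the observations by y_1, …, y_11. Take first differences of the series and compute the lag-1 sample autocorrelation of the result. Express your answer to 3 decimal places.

First differences Δy: -2, 6, -10, 10, -9, 6, -4, 2, -3, 5
Mean of differences = 0.1000
Numerator Σ(Δy_t−Δȳ)(Δy_{t+1}−Δȳ) = -368.8100
Denominator Σ(Δy_t−Δȳ)² = 410.9000
r_1(Δy) = -368.8100 / 410.9000 = -0.898

-0.898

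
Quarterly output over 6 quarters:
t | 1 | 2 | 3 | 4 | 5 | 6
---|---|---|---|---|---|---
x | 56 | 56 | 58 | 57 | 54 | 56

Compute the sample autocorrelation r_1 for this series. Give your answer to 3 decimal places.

-0.022

Mean x̄ = (56 + 56 + 58 + 57 + 54 + 56)/6 = 56.1667
Deviations from mean: -0.1667, -0.1667, 1.8333, 0.8333, -2.1667, -0.1667
Numerator Σ_{t=1}^{5}(x_t−x̄)(x_{t+1}−x̄) = -0.1944
Denominator Σ(x_t−x̄)² = 8.8333
r_1 = -0.1944 / 8.8333 = -0.022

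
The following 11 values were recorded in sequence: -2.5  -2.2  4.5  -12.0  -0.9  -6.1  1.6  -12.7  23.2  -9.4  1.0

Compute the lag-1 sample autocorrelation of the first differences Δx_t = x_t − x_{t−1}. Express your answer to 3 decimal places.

-0.790

First differences Δx: 0.3, 6.7, -16.5, 11.1, -5.2, 7.7, -14.3, 35.9, -32.6, 10.4
Mean of differences = 0.3500
Numerator Σ(Δx_t−Δx̄)(Δx_{t+1}−Δx̄) = -2519.9125
Denominator Σ(Δx_t−Δx̄)² = 3189.7650
r_1(Δx) = -2519.9125 / 3189.7650 = -0.790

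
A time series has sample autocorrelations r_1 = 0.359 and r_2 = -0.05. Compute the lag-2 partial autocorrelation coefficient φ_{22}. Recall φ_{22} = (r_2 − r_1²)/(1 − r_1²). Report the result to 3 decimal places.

-0.205

φ_{22} = (r_2 − r_1²) / (1 − r_1²)
r_1² = (0.359)² = 0.128881
Numerator = -0.05 − 0.1289 = -0.1789; denominator = 1 − 0.1289 = 0.8711
φ_{22} = -0.1789 / 0.8711 = -0.205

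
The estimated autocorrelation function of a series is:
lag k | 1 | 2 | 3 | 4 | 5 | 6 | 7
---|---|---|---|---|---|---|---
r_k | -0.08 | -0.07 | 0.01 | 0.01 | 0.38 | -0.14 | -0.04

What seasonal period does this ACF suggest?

The largest autocorrelation is r_5 = 0.38; the remaining lags stay at or below 0.01.
The dominant spike at lag 5 indicates a seasonal period of 5.

5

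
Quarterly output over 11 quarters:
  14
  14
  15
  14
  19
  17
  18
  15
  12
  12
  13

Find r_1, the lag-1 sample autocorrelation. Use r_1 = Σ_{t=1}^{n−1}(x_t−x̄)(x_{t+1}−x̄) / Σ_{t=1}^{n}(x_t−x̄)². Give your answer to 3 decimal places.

Mean x̄ = (14 + 14 + 15 + 14 + 19 + 17 + 18 + 15 + 12 + 12 + 13)/11 = 14.8182
Numerator Σ_{t=1}^{10}(x_t−x̄)(x_{t+1}−x̄) = 26.1488
Denominator Σ(x_t−x̄)² = 53.6364
r_1 = 26.1488 / 53.6364 = 0.488

0.488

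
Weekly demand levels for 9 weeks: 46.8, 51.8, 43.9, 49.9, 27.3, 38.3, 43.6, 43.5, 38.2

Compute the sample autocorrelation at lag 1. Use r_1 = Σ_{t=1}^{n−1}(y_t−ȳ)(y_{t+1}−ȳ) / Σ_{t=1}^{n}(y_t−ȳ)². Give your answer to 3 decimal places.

0.016

Mean ȳ = (46.8 + 51.8 + 43.9 + 49.9 + 27.3 + 38.3 + 43.6 + 43.5 + 38.2)/9 = 42.5889
Numerator Σ_{t=1}^{8}(y_t−ȳ)(y_{t+1}−ȳ) = 6.8310
Denominator Σ(y_t−ȳ)² = 431.0089
r_1 = 6.8310 / 431.0089 = 0.016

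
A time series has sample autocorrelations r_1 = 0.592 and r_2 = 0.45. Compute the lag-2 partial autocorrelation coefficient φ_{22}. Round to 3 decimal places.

φ_{22} = (r_2 − r_1²) / (1 − r_1²)
r_1² = (0.592)² = 0.350464
Numerator = 0.45 − 0.3505 = 0.0995; denominator = 1 − 0.3505 = 0.6495
φ_{22} = 0.0995 / 0.6495 = 0.153

0.153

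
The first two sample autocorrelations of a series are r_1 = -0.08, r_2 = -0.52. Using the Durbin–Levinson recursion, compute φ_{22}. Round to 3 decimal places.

φ_{22} = (r_2 − r_1²) / (1 − r_1²)
r_1² = (-0.08)² = 0.0064
Numerator = -0.52 − 0.0064 = -0.5264; denominator = 1 − 0.0064 = 0.9936
φ_{22} = -0.5264 / 0.9936 = -0.530

-0.530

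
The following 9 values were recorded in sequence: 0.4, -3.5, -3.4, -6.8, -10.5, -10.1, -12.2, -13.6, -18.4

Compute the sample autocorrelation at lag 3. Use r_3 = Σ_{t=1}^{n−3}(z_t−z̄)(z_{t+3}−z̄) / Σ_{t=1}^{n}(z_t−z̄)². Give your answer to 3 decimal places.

Mean z̄ = (0.4 − 3.5 − 3.4 − 6.8 − 10.5 − 10.1 − 12.2 − 13.6 − 18.4)/9 = -8.6778
Σ(z_t−z̄)(z_{t+3}−z̄) = (17.0460) + (-9.4351) + (-7.5062) + (-6.6140) + (8.9694) + (13.8272) = 16.2874
Denominator Σ(z_t−z̄)² = 277.0956
r_3 = 16.2874 / 277.0956 = 0.059

0.059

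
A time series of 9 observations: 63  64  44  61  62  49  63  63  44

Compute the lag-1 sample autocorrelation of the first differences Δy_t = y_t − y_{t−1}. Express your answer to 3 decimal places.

First differences Δy: 1, -20, 17, 1, -13, 14, 0, -19
Mean of differences = -2.3750
Numerator Σ(Δy_t−Δȳ)(Δy_{t+1}−Δȳ) = -546.0156
Denominator Σ(Δy_t−Δȳ)² = 1371.8750
r_1(Δy) = -546.0156 / 1371.8750 = -0.398

-0.398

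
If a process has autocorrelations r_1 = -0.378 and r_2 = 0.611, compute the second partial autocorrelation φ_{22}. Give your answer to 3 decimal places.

φ_{22} = (r_2 − r_1²) / (1 − r_1²)
r_1² = (-0.378)² = 0.142884
Numerator = 0.611 − 0.1429 = 0.4681; denominator = 1 − 0.1429 = 0.8571
φ_{22} = 0.4681 / 0.8571 = 0.546

0.546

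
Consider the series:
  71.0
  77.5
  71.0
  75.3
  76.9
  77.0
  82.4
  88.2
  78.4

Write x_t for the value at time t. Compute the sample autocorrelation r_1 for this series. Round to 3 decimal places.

Mean x̄ = (71.0 + 77.5 + 71.0 + 75.3 + 76.9 + 77.0 + 82.4 + 88.2 + 78.4)/9 = 77.5222
Numerator Σ_{t=1}^{8}(x_t−x̄)(x_{t+1}−x̄) = 75.4006
Denominator Σ(x_t−x̄)² = 229.2556
r_1 = 75.4006 / 229.2556 = 0.329

0.329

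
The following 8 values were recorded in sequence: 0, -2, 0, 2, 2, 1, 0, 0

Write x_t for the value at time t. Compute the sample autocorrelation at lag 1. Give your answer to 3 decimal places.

0.399

Mean x̄ = (0 − 2 + 0 + 2 + 2 + 1 + 0 + 0)/8 = 0.3750
Deviations from mean: -0.3750, -2.3750, -0.3750, 1.6250, 1.6250, 0.6250, -0.3750, -0.3750
Σ(x_t−x̄)(x_{t+1}−x̄) = (0.8906) + (0.8906) + (-0.6094) + (2.6406) + (1.0156) + (-0.2344) + (0.1406) = 4.7344
Denominator Σ(x_t−x̄)² = 11.8750
r_1 = 4.7344 / 11.8750 = 0.399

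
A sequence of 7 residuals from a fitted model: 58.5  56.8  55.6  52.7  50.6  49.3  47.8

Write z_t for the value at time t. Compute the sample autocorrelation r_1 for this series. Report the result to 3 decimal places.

Mean z̄ = (58.5 + 56.8 + 55.6 + 52.7 + 50.6 + 49.3 + 47.8)/7 = 53.0429
Deviations from mean: 5.4571, 3.7571, 2.5571, -0.3429, -2.4429, -3.7429, -5.2429
Numerator Σ_{t=1}^{6}(z_t−z̄)(z_{t+1}−z̄) = 58.8382
Denominator Σ(z_t−z̄)² = 98.0171
r_1 = 58.8382 / 98.0171 = 0.600

0.600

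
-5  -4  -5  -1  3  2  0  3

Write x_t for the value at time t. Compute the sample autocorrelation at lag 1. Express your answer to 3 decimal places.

0.517

Mean x̄ = (-5 − 4 − 5 − 1 + 3 + 2 + 0 + 3)/8 = -0.8750
Numerator Σ_{t=1}^{7}(x_t−x̄)(x_{t+1}−x̄) = 42.8594
Denominator Σ(x_t−x̄)² = 82.8750
r_1 = 42.8594 / 82.8750 = 0.517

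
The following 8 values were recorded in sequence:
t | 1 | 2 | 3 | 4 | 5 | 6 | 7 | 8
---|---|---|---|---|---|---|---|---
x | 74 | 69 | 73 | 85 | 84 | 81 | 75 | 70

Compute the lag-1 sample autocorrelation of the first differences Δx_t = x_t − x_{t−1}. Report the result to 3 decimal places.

First differences Δx: -5, 4, 12, -1, -3, -6, -5
Mean of differences = -0.5714
Numerator Σ(Δx_t−Δx̄)(Δx_{t+1}−Δx̄) = 70.1020
Denominator Σ(Δx_t−Δx̄)² = 253.7143
r_1(Δx) = 70.1020 / 253.7143 = 0.276

0.276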